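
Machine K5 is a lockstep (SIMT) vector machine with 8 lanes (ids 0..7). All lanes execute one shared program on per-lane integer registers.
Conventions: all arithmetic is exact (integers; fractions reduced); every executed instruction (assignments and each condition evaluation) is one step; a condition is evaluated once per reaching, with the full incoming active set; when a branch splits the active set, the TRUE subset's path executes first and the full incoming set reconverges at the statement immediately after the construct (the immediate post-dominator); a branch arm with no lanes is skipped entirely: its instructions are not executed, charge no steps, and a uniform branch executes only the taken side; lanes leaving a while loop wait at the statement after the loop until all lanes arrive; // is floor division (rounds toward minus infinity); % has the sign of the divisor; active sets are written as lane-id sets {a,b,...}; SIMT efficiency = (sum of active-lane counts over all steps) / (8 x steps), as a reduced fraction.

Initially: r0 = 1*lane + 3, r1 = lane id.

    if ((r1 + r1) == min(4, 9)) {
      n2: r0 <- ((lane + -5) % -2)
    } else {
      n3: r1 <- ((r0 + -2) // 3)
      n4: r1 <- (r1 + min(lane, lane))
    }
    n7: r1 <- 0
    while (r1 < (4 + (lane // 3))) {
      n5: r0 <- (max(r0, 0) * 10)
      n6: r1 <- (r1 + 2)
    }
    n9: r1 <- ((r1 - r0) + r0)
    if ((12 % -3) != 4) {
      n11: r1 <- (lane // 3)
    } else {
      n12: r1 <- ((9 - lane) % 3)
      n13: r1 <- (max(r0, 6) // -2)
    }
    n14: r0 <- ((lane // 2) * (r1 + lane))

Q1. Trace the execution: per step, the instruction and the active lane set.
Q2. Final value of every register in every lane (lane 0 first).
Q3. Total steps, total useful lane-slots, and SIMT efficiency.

step 0: eval ((r1 + r1) == min(4, 9)) {0,1,2,3,4,5,6,7}
step 1: r0 <- ((lane + -5) % -2)     {2}
step 2: r1 <- ((r0 + -2) // 3)       {0,1,3,4,5,6,7}
step 3: r1 <- (r1 + min(lane, lane)) {0,1,3,4,5,6,7}
step 4: r1 <- 0                      {0,1,2,3,4,5,6,7}
step 5: eval (r1 < (4 + (lane // 3))) {0,1,2,3,4,5,6,7}
step 6: r0 <- (max(r0, 0) * 10)      {0,1,2,3,4,5,6,7}
step 7: r1 <- (r1 + 2)               {0,1,2,3,4,5,6,7}
step 8: eval (r1 < (4 + (lane // 3))) {0,1,2,3,4,5,6,7}
step 9: r0 <- (max(r0, 0) * 10)      {0,1,2,3,4,5,6,7}
step 10: r1 <- (r1 + 2)               {0,1,2,3,4,5,6,7}
step 11: eval (r1 < (4 + (lane // 3))) {0,1,2,3,4,5,6,7}
step 12: r0 <- (max(r0, 0) * 10)      {3,4,5,6,7}
step 13: r1 <- (r1 + 2)               {3,4,5,6,7}
step 14: eval (r1 < (4 + (lane // 3))) {3,4,5,6,7}
step 15: r1 <- ((r1 - r0) + r0)       {0,1,2,3,4,5,6,7}
step 16: eval ((12 % -3) != 4)        {0,1,2,3,4,5,6,7}
step 17: r1 <- (lane // 3)            {0,1,2,3,4,5,6,7}
step 18: r0 <- ((lane // 2) * (r1 + lane)) {0,1,2,3,4,5,6,7}

Answer: 19 steps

r0: 0,0,2,4,10,12,24,27
r1: 0,0,0,1,1,1,2,2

steps = 19; useful = 134; efficiency = 134/152 = 67/76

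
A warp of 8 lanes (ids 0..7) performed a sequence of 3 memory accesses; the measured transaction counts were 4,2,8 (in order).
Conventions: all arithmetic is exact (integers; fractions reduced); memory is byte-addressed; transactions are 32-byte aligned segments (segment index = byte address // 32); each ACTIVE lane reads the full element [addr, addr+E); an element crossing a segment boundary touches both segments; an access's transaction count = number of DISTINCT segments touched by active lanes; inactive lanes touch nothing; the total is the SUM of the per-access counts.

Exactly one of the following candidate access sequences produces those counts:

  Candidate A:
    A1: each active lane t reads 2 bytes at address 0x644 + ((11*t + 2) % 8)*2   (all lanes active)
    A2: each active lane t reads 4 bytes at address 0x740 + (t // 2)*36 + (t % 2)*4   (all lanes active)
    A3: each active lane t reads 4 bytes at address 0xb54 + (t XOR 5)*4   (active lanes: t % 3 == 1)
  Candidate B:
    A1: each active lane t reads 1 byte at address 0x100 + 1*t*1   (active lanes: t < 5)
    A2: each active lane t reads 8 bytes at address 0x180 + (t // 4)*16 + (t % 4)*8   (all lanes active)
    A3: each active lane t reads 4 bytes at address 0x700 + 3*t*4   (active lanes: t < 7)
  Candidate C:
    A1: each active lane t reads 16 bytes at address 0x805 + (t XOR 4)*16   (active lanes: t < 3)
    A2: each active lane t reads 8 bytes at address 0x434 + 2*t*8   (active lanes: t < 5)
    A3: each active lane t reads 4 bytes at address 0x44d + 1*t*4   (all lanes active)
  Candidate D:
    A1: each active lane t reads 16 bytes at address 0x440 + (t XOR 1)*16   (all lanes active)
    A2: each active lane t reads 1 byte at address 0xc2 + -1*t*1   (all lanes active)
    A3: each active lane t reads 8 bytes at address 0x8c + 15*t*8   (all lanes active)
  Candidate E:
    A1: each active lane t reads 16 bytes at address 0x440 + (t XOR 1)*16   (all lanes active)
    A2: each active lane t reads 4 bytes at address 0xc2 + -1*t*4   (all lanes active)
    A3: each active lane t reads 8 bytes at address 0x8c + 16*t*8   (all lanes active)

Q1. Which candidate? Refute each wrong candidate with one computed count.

A: A1 gives 1 transaction, not 4
B: A1 gives 1 transaction, not 4
C: A1 gives 2 transactions, not 4
D: A3 gives 10 transactions, not 8
E: all counts match (4,2,8)

Answer: E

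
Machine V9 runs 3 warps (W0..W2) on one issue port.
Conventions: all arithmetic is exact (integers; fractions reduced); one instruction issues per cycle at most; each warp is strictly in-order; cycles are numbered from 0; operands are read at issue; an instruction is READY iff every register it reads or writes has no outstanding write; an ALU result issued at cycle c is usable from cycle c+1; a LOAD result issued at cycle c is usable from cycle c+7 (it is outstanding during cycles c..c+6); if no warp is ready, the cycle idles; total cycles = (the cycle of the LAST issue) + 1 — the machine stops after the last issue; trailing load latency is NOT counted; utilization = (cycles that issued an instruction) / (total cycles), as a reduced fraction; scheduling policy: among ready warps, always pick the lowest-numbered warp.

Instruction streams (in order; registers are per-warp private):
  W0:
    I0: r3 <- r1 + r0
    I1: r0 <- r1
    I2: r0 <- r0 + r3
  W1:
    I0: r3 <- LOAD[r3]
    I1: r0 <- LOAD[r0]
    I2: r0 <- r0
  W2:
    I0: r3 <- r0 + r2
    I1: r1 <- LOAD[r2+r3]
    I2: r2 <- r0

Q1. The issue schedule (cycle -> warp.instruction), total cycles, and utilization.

cycle 0: W0.I0
cycle 1: W0.I1
cycle 2: W0.I2
cycle 3: W1.I0
cycle 4: W1.I1
cycle 5: W2.I0
cycle 6: W2.I1
cycle 7: W2.I2
cycle 8: idle
cycle 9: idle
cycle 10: idle
cycle 11: W1.I2

Answer: 12 cycles, utilization 3/4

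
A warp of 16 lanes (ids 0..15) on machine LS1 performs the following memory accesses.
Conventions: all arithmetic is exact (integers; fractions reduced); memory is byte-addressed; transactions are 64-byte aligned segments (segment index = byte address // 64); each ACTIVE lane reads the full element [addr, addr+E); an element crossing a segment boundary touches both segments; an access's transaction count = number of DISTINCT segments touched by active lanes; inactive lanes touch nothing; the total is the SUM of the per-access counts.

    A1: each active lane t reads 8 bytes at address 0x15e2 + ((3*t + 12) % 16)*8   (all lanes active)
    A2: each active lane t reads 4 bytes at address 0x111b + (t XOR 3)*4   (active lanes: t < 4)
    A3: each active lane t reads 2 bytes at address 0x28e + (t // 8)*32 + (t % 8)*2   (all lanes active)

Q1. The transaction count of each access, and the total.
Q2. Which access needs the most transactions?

A1: 3 transactions
A2: 1 transaction
A3: 1 transaction

Answer: 3,1,1; total 5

Answer: A1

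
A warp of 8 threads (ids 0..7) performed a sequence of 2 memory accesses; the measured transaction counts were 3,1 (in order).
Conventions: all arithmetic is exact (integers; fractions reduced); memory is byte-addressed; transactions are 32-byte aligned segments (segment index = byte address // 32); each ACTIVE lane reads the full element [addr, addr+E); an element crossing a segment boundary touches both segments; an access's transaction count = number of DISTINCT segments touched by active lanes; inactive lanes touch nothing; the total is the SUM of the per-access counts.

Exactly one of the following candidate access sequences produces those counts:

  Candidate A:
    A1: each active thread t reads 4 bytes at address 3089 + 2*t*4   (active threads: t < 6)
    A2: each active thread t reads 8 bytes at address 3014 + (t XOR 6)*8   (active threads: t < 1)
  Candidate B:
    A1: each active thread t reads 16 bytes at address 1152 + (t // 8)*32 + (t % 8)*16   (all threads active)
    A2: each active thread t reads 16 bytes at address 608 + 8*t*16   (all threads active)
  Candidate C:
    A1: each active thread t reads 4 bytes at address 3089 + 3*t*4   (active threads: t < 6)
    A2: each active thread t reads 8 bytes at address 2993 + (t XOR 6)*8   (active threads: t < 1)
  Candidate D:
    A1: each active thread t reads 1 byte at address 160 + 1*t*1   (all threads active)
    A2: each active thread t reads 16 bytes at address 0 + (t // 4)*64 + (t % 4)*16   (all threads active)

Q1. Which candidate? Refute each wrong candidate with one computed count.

A: A1 gives 2 transactions, not 3
B: A1 gives 4 transactions, not 3
D: A1 gives 1 transaction, not 3
C: all counts match (3,1)

Answer: C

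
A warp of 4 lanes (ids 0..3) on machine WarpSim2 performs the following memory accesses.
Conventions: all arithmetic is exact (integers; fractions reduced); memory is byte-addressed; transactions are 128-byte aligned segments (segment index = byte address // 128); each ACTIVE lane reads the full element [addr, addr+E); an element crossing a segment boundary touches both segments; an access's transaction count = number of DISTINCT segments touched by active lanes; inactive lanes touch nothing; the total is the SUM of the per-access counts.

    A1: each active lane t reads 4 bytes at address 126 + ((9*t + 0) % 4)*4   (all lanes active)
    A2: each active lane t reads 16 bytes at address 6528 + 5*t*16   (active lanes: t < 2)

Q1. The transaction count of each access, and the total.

A1: 2 transactions
A2: 1 transaction

Answer: 2,1; total 3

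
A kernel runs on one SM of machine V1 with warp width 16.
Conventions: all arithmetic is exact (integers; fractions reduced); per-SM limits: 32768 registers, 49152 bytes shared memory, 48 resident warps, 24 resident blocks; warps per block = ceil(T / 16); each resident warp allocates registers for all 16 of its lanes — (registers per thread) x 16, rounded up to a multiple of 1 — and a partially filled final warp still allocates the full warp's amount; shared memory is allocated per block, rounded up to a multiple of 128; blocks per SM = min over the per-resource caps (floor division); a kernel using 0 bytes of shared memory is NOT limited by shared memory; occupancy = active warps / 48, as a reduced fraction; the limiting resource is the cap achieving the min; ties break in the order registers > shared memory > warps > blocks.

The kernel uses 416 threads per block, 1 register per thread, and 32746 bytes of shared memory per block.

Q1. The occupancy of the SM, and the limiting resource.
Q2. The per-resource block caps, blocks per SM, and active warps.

Answer: occupancy 13/24, limited by shared memory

registers: 78 blocks
shared memory: 1 block
warps: 1 block
blocks: 24 blocks

Answer: 1 block, 26 active warps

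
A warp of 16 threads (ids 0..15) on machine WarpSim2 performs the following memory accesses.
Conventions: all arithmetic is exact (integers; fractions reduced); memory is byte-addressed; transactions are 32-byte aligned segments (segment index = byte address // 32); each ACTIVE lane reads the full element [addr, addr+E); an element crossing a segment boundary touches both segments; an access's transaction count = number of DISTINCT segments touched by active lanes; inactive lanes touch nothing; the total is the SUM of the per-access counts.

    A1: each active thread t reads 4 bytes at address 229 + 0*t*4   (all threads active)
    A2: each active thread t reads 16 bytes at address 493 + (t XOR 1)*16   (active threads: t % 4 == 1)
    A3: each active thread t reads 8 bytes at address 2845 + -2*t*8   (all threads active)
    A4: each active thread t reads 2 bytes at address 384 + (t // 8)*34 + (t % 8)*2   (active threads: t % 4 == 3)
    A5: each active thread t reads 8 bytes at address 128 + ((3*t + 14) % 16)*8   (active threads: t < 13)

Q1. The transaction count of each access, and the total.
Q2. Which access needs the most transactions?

A1: 1 transaction
A2: 4 transactions
A3: 9 transactions
A4: 2 transactions
A5: 4 transactions

Answer: 1,4,9,2,4; total 20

Answer: A3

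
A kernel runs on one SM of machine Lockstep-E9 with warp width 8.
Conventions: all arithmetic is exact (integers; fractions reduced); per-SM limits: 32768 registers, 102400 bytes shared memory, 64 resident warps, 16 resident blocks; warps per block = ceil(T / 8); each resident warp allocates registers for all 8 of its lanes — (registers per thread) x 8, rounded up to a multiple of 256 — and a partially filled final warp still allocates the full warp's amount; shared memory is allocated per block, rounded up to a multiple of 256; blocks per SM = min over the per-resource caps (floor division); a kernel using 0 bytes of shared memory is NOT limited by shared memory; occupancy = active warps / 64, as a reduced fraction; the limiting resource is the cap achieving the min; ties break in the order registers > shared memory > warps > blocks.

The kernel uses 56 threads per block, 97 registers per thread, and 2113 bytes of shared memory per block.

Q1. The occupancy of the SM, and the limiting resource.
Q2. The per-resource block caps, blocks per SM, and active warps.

Answer: occupancy 7/16, limited by registers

registers: 4 blocks
shared memory: 44 blocks
warps: 9 blocks
blocks: 16 blocks

Answer: 4 blocks, 28 active warps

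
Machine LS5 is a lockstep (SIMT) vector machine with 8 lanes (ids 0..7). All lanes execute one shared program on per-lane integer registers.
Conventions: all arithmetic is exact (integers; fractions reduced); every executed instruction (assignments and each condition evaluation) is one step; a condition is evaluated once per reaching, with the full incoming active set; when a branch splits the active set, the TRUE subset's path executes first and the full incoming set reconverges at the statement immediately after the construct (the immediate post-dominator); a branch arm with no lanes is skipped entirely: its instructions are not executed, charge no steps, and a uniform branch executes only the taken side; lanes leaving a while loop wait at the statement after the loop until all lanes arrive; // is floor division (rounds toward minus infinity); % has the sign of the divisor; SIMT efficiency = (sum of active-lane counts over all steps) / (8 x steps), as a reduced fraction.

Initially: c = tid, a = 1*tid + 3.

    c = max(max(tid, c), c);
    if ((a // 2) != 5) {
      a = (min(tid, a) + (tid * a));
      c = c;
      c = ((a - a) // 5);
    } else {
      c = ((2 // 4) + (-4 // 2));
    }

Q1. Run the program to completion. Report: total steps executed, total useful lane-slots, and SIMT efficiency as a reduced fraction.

Answer: 6 steps, 38 useful, 19/24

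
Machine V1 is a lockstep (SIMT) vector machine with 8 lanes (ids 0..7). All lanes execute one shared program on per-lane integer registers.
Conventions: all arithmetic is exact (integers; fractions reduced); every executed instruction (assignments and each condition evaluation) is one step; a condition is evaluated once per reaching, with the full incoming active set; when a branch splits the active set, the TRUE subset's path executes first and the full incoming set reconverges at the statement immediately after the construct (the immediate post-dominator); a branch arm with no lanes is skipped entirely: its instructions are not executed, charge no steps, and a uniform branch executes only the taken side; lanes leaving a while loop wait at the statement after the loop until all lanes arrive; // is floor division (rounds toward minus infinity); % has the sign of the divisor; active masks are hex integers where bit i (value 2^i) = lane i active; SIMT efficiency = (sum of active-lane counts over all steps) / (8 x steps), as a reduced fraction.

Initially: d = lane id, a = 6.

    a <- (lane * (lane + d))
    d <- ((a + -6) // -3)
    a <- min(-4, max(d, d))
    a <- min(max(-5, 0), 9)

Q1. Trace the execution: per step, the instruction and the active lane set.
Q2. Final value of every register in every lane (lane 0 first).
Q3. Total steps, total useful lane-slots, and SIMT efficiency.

step 0: a <- (lane * (lane + d))     0xff
step 1: d <- ((a + -6) // -3)        0xff
step 2: a <- min(-4, max(d, d))      0xff
step 3: a <- min(max(-5, 0), 9)      0xff

Answer: 4 steps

d: 2,1,-1,-4,-9,-15,-22,-31
a: 0,0,0,0,0,0,0,0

steps = 4; useful = 32; efficiency = 32/32 = 1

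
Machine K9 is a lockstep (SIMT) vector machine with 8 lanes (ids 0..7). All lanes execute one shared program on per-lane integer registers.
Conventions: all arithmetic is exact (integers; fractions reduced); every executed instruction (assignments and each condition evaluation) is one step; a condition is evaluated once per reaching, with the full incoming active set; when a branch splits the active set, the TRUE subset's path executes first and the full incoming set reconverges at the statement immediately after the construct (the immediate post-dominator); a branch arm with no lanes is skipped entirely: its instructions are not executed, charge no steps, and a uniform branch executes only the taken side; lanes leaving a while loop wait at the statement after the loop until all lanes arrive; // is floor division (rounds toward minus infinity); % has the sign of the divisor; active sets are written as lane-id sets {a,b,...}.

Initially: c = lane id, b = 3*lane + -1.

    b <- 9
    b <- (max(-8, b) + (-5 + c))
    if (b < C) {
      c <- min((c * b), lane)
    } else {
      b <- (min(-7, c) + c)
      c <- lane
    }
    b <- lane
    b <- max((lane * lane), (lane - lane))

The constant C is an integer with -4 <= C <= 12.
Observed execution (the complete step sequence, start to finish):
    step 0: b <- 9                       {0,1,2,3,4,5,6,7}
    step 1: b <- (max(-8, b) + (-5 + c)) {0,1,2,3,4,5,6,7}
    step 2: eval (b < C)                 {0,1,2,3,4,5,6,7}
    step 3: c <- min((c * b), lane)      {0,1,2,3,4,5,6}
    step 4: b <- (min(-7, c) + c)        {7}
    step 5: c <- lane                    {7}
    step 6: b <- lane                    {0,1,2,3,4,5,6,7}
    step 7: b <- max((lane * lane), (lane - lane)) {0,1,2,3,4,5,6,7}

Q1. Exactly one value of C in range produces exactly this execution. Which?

Answer: C = 11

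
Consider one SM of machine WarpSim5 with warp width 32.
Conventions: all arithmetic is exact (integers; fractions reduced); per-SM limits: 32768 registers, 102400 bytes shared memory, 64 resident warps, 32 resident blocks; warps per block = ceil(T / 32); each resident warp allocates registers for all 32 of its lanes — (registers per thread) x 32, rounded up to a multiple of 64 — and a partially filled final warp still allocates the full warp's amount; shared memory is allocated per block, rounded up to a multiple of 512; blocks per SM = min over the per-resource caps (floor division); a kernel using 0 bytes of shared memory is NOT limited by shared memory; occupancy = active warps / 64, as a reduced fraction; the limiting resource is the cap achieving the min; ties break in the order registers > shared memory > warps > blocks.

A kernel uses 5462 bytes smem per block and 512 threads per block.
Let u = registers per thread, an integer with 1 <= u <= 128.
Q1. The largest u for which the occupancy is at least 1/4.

Answer: u = 64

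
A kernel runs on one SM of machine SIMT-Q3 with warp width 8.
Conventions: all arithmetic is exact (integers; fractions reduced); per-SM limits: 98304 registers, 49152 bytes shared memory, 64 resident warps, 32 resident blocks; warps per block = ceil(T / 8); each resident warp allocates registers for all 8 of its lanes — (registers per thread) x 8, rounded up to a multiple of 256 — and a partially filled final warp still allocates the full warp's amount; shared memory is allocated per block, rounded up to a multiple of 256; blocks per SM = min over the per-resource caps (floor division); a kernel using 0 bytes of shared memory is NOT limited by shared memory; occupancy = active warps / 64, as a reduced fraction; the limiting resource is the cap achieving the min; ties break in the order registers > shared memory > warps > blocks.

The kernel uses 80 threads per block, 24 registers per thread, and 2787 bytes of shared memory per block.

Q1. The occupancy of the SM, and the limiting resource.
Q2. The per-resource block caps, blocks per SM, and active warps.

Answer: occupancy 15/16, limited by warps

registers: 38 blocks
shared memory: 17 blocks
warps: 6 blocks
blocks: 32 blocks

Answer: 6 blocks, 60 active warps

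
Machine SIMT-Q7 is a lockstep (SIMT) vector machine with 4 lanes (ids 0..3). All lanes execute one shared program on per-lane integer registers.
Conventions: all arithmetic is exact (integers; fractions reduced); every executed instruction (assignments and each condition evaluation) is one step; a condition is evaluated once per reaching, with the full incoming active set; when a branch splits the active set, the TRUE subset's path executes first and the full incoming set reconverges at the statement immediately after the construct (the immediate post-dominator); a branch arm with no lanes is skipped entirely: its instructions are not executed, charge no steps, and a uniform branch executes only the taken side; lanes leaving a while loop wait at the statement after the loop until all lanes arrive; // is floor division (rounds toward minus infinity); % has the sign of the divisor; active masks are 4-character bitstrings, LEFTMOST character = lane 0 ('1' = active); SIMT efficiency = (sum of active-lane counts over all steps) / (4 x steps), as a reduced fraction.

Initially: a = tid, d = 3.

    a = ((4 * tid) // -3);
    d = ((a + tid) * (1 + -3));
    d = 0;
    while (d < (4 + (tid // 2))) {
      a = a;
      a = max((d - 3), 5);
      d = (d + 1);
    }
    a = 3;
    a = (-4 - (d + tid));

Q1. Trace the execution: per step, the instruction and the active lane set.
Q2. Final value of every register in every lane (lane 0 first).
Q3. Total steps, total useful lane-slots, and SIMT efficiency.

step 0: a <- ((4 * tid) // -3)       1111
step 1: d <- ((a + tid) * (1 + -3))  1111
step 2: d <- 0                       1111
step 3: eval (d < (4 + (tid // 2)))  1111
step 4: a <- a                       1111
step 5: a <- max((d - 3), 5)         1111
step 6: d <- (d + 1)                 1111
step 7: eval (d < (4 + (tid // 2)))  1111
step 8: a <- a                       1111
step 9: a <- max((d - 3), 5)         1111
step 10: d <- (d + 1)                 1111
step 11: eval (d < (4 + (tid // 2)))  1111
step 12: a <- a                       1111
step 13: a <- max((d - 3), 5)         1111
step 14: d <- (d + 1)                 1111
step 15: eval (d < (4 + (tid // 2)))  1111
step 16: a <- a                       1111
step 17: a <- max((d - 3), 5)         1111
step 18: d <- (d + 1)                 1111
step 19: eval (d < (4 + (tid // 2)))  1111
step 20: a <- a                       0011
step 21: a <- max((d - 3), 5)         0011
step 22: d <- (d + 1)                 0011
step 23: eval (d < (4 + (tid // 2)))  0011
step 24: a <- 3                       1111
step 25: a <- (-4 - (d + tid))        1111

Answer: 26 steps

a: -8,-9,-11,-12
d: 4,4,5,5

steps = 26; useful = 96; efficiency = 96/104 = 12/13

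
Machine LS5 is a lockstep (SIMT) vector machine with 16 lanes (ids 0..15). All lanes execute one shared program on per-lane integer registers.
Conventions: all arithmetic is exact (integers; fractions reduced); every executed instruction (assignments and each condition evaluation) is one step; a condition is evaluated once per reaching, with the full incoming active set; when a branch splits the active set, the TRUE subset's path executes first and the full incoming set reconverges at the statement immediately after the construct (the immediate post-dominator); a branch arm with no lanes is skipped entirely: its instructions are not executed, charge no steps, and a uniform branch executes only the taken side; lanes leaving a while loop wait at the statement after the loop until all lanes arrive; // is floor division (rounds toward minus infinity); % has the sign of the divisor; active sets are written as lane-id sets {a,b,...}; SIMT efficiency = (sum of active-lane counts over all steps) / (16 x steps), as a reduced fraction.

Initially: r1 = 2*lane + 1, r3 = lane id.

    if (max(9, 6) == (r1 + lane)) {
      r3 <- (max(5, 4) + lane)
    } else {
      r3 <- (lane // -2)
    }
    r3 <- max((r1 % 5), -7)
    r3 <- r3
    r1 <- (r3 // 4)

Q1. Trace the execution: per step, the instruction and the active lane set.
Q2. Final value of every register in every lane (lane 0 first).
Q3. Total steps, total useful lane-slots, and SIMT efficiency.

step 0: eval (max(9, 6) == (r1 + lane)) {0,1,2,3,4,5,6,7,8,9,10,11,12,13,14,15}
step 1: r3 <- (lane // -2)           {0,1,2,3,4,5,6,7,8,9,10,11,12,13,14,15}
step 2: r3 <- max((r1 % 5), -7)      {0,1,2,3,4,5,6,7,8,9,10,11,12,13,14,15}
step 3: r3 <- r3                     {0,1,2,3,4,5,6,7,8,9,10,11,12,13,14,15}
step 4: r1 <- (r3 // 4)              {0,1,2,3,4,5,6,7,8,9,10,11,12,13,14,15}

Answer: 5 steps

r1: 0,0,0,0,1,0,0,0,0,1,0,0,0,0,1,0
r3: 1,3,0,2,4,1,3,0,2,4,1,3,0,2,4,1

steps = 5; useful = 80; efficiency = 80/80 = 1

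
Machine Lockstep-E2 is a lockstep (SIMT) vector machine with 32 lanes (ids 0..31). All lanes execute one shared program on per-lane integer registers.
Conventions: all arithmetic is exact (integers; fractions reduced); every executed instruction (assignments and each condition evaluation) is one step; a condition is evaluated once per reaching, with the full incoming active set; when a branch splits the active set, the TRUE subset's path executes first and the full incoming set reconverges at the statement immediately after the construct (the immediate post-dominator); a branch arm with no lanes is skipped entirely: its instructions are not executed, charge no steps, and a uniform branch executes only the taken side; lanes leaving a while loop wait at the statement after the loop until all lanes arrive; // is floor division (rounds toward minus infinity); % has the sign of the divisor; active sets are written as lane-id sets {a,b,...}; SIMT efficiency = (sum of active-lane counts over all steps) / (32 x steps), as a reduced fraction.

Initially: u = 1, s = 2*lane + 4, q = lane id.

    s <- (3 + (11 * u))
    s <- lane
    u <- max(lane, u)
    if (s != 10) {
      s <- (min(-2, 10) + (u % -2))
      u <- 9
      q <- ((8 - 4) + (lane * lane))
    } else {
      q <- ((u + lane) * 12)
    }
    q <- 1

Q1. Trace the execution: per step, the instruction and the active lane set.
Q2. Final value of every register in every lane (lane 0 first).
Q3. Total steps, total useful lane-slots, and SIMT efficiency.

step 0: s <- (3 + (11 * u))          {0,1,2,3,4,5,6,7,8,9,10,11,12,13,14,15,16,17,18,19,20,21,22,23,24,25,26,27,28,29,30,31}
step 1: s <- lane                    {0,1,2,3,4,5,6,7,8,9,10,11,12,13,14,15,16,17,18,19,20,21,22,23,24,25,26,27,28,29,30,31}
step 2: u <- max(lane, u)            {0,1,2,3,4,5,6,7,8,9,10,11,12,13,14,15,16,17,18,19,20,21,22,23,24,25,26,27,28,29,30,31}
step 3: eval (s != 10)               {0,1,2,3,4,5,6,7,8,9,10,11,12,13,14,15,16,17,18,19,20,21,22,23,24,25,26,27,28,29,30,31}
step 4: s <- (min(-2, 10) + (u % -2)) {0,1,2,3,4,5,6,7,8,9,11,12,13,14,15,16,17,18,19,20,21,22,23,24,25,26,27,28,29,30,31}
step 5: u <- 9                       {0,1,2,3,4,5,6,7,8,9,11,12,13,14,15,16,17,18,19,20,21,22,23,24,25,26,27,28,29,30,31}
step 6: q <- ((8 - 4) + (lane * lane)) {0,1,2,3,4,5,6,7,8,9,11,12,13,14,15,16,17,18,19,20,21,22,23,24,25,26,27,28,29,30,31}
step 7: q <- ((u + lane) * 12)       {10}
step 8: q <- 1                       {0,1,2,3,4,5,6,7,8,9,10,11,12,13,14,15,16,17,18,19,20,21,22,23,24,25,26,27,28,29,30,31}

Answer: 9 steps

u: 9,9,9,9,9,9,9,9,9,9,10,9,9,9,9,9,9,9,9,9,9,9,9,9,9,9,9,9,9,9,9,9
s: -3,-3,-2,-3,-2,-3,-2,-3,-2,-3,10,-3,-2,-3,-2,-3,-2,-3,-2,-3,-2,-3,-2,-3,-2,-3,-2,-3,-2,-3,-2,-3
q: 1,1,1,1,1,1,1,1,1,1,1,1,1,1,1,1,1,1,1,1,1,1,1,1,1,1,1,1,1,1,1,1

steps = 9; useful = 254; efficiency = 254/288 = 127/144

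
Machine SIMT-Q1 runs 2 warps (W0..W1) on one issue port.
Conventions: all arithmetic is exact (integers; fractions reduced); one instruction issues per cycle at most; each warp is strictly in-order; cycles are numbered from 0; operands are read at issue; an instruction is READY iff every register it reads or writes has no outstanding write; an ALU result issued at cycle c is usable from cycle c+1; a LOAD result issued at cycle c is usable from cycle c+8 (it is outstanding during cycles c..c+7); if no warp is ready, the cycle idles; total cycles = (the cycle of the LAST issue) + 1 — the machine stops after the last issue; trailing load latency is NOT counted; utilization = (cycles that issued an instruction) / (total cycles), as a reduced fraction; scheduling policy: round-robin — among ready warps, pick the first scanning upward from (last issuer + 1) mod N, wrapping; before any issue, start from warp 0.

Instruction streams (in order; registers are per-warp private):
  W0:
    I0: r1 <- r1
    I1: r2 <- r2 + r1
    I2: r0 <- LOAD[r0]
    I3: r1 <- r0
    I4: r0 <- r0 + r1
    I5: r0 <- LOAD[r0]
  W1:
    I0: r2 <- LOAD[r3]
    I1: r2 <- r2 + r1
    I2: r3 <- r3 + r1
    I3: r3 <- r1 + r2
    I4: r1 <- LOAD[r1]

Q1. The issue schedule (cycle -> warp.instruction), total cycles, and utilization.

cycle 0: W0.I0
cycle 1: W1.I0
cycle 2: W0.I1
cycle 3: W0.I2
cycle 4: idle
cycle 5: idle
cycle 6: idle
cycle 7: idle
cycle 8: idle
cycle 9: W1.I1
cycle 10: W1.I2
cycle 11: W0.I3
cycle 12: W1.I3
cycle 13: W0.I4
cycle 14: W1.I4
cycle 15: W0.I5

Answer: 16 cycles, utilization 11/16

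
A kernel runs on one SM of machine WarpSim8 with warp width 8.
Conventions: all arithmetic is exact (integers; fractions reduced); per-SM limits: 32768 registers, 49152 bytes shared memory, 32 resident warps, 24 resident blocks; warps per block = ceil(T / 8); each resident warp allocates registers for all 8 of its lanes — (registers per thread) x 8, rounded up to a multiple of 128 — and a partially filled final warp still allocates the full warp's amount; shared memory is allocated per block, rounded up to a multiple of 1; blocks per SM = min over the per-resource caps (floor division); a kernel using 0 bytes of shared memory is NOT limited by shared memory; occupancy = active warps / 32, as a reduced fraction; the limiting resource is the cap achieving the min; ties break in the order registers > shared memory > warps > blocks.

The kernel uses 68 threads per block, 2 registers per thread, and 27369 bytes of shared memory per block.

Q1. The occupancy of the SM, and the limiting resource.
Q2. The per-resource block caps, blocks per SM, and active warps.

Answer: occupancy 9/32, limited by shared memory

registers: 28 blocks
shared memory: 1 block
warps: 3 blocks
blocks: 24 blocks

Answer: 1 block, 9 active warps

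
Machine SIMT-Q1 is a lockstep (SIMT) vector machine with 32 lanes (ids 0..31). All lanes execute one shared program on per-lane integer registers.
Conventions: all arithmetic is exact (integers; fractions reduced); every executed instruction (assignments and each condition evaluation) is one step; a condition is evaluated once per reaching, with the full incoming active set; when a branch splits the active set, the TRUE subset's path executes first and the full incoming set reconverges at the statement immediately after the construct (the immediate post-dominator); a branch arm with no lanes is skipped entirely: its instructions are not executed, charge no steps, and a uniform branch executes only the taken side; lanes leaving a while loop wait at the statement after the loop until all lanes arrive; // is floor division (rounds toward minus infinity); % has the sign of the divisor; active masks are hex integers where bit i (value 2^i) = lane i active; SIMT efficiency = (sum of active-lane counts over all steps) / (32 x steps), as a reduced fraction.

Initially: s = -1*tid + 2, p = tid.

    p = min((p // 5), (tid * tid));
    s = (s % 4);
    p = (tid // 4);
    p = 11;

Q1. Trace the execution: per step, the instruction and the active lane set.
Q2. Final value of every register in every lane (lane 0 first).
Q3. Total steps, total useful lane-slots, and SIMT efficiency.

step 0: p <- min((p // 5), (tid * tid)) 0xffffffff
step 1: s <- (s % 4)                 0xffffffff
step 2: p <- (tid // 4)              0xffffffff
step 3: p <- 11                      0xffffffff

Answer: 4 steps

s: 2,1,0,3,2,1,0,3,2,1,0,3,2,1,0,3,2,1,0,3,2,1,0,3,2,1,0,3,2,1,0,3
p: 11,11,11,11,11,11,11,11,11,11,11,11,11,11,11,11,11,11,11,11,11,11,11,11,11,11,11,11,11,11,11,11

steps = 4; useful = 128; efficiency = 128/128 = 1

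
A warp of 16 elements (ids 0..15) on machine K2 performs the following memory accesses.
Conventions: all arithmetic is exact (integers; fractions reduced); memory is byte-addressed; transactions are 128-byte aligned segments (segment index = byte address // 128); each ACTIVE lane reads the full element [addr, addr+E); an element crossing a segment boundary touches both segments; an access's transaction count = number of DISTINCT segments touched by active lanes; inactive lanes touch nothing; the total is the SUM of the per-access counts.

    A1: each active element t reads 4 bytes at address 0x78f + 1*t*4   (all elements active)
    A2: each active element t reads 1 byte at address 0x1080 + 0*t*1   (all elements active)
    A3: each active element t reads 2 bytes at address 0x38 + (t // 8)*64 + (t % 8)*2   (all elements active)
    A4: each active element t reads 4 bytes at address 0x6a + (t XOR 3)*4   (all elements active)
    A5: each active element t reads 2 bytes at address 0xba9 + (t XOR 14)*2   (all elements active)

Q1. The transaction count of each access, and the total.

A1: 1 transaction
A2: 1 transaction
A3: 2 transactions
A4: 2 transactions
A5: 1 transaction

Answer: 1,1,2,2,1; total 7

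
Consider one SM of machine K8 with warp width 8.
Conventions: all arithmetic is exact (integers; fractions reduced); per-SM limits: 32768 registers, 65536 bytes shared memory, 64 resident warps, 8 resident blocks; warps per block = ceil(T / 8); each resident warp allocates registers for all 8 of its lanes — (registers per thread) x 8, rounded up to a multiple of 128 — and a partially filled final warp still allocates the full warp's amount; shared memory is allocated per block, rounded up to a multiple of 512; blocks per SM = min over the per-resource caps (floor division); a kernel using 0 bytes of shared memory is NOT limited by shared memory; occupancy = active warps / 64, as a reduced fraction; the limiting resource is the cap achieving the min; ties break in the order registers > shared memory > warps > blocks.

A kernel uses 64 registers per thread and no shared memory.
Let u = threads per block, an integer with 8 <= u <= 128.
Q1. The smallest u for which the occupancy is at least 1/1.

Answer: u = 57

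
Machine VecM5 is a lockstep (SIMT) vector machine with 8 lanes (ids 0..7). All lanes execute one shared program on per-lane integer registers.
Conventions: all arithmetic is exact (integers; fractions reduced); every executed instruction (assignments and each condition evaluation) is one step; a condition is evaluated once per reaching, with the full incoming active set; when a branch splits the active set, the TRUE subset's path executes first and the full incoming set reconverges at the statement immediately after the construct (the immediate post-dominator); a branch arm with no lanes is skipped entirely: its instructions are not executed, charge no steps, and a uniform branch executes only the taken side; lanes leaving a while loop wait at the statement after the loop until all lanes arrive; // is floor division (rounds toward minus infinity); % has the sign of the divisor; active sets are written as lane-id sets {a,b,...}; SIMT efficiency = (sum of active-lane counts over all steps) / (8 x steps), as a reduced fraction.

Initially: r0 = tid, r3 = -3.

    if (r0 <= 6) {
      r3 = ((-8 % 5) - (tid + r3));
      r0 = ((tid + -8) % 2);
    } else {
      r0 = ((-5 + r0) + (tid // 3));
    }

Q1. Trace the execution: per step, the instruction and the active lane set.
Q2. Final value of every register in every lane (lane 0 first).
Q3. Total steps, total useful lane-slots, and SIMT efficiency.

step 0: eval (r0 <= 6)               {0,1,2,3,4,5,6,7}
step 1: r3 <- ((-8 % 5) - (tid + r3)) {0,1,2,3,4,5,6}
step 2: r0 <- ((tid + -8) % 2)       {0,1,2,3,4,5,6}
step 3: r0 <- ((-5 + r0) + (tid // 3)) {7}

Answer: 4 steps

r0: 0,1,0,1,0,1,0,4
r3: 5,4,3,2,1,0,-1,-3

steps = 4; useful = 23; efficiency = 23/32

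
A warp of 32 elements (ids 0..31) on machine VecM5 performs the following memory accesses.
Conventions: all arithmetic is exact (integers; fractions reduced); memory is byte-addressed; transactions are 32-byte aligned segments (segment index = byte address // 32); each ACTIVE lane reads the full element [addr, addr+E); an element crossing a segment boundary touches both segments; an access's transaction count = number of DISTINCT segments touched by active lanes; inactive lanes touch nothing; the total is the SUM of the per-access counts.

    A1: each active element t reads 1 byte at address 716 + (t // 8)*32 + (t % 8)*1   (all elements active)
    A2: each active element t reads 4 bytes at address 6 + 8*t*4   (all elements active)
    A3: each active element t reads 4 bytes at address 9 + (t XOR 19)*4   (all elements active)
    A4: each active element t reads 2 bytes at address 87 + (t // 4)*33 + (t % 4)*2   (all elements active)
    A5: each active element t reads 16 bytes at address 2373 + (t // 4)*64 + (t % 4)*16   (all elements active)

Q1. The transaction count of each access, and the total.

A1: 4 transactions
A2: 32 transactions
A3: 5 transactions
A4: 9 transactions
A5: 17 transactions

Answer: 4,32,5,9,17; total 67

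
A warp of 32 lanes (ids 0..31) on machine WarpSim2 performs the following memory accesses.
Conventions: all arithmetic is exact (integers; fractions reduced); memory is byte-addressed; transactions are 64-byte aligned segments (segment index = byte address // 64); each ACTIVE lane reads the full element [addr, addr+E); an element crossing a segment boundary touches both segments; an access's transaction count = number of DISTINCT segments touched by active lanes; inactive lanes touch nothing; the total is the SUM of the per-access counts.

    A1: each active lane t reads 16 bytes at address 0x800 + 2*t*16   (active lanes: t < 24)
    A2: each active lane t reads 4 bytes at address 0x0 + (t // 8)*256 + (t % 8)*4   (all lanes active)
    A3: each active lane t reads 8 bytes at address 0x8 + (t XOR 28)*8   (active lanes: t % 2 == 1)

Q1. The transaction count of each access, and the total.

A1: 12 transactions
A2: 4 transactions
A3: 5 transactions

Answer: 12,4,5; total 21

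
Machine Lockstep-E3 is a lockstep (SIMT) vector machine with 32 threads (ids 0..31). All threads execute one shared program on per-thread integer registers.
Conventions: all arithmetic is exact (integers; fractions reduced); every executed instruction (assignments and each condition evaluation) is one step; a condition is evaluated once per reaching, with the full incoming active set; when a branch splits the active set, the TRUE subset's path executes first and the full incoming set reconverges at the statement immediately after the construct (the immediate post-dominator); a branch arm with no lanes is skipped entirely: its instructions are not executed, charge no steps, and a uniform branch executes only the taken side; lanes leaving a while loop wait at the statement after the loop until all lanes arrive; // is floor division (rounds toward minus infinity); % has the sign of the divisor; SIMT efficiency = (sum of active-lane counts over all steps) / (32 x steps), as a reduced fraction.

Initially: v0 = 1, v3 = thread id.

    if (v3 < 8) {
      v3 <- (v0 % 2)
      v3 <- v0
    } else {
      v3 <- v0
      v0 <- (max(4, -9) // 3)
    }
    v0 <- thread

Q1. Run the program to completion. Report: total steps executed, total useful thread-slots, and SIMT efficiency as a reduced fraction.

Answer: 6 steps, 128 useful, 2/3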